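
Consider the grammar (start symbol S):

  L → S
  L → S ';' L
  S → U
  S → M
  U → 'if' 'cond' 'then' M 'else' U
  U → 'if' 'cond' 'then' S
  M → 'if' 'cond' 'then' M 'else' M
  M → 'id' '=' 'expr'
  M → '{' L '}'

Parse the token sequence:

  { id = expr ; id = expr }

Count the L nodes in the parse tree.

2

[S [M { [L [S [M id = expr]] ; [L [S [M id = expr]]]] }]]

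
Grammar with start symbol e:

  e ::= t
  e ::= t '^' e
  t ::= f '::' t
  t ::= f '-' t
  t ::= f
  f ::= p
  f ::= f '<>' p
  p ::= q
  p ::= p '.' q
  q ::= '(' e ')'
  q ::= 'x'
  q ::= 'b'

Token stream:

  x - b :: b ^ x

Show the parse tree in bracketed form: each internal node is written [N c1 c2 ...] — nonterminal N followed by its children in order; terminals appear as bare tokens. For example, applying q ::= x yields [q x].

[e [t [f [p [q x]]] - [t [f [p [q b]]] :: [t [f [p [q b]]]]]] ^ [e [t [f [p [q x]]]]]]

e
t ^ e
f - t ^ e
p - t ^ e
q - t ^ e
x - t ^ e
x - f :: t ^ e
x - p :: t ^ e
x - q :: t ^ e
x - b :: t ^ e
x - b :: f ^ e
x - b :: p ^ e
x - b :: q ^ e
x - b :: b ^ e
x - b :: b ^ t
x - b :: b ^ f
x - b :: b ^ p
x - b :: b ^ q
x - b :: b ^ x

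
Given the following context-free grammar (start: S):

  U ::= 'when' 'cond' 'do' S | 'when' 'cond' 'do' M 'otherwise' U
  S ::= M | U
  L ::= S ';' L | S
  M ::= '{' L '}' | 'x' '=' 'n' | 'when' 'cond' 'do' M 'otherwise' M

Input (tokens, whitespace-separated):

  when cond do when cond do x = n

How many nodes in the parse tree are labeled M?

[S [U when cond do [S [U when cond do [S [M x = n]]]]]]

1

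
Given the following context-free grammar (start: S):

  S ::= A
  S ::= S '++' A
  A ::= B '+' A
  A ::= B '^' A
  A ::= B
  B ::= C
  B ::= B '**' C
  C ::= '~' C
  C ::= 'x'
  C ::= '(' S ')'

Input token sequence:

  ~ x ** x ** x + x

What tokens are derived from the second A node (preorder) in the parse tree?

x

[S [A [B [B [B [C ~ [C x]]] ** [C x]] ** [C x]] + [A [B [C x]]]]]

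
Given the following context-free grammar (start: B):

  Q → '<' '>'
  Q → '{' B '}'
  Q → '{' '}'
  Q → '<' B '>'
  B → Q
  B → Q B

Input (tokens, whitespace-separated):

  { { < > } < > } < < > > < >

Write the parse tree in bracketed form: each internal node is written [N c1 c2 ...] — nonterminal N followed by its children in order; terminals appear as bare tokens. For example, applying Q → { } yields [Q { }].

B
Q B
{ B } B
{ Q B } B
{ { B } B } B
{ { Q } B } B
{ { < > } B } B
{ { < > } Q } B
{ { < > } < > } B
{ { < > } < > } Q B
{ { < > } < > } < B > B
{ { < > } < > } < Q > B
{ { < > } < > } < < > > B
{ { < > } < > } < < > > Q
{ { < > } < > } < < > > < >

[B [Q { [B [Q { [B [Q < >]] }] [B [Q < >]]] }] [B [Q < [B [Q < >]] >] [B [Q < >]]]]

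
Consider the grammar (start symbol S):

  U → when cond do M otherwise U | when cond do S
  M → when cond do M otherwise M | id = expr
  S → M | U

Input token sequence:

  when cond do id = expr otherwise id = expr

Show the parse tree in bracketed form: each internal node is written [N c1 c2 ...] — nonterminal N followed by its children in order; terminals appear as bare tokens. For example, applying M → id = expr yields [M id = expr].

S
M
when cond do M otherwise M
when cond do id = expr otherwise M
when cond do id = expr otherwise id = expr

[S [M when cond do [M id = expr] otherwise [M id = expr]]]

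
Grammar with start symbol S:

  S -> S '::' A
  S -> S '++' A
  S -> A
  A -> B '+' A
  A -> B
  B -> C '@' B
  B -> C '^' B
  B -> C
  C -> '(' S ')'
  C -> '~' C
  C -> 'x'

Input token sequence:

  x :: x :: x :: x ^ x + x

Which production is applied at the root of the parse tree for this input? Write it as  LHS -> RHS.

[S [S [S [S [A [B [C x]]]] :: [A [B [C x]]]] :: [A [B [C x]]]] :: [A [B [C x] ^ [B [C x]]] + [A [B [C x]]]]]

S -> S '::' A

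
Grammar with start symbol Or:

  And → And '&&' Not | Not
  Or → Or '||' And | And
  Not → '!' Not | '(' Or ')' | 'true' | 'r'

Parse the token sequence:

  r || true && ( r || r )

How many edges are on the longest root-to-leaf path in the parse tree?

[Or [Or [And [Not r]]] || [And [And [Not true]] && [Not ( [Or [Or [And [Not r]]] || [And [Not r]]] )]]]

7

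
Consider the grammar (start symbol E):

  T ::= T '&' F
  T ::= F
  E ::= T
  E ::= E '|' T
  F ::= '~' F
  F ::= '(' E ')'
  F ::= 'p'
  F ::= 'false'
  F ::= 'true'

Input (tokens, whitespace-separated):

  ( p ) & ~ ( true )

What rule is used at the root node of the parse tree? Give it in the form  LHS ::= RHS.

[E [T [T [F ( [E [T [F p]]] )]] & [F ~ [F ( [E [T [F true]]] )]]]]

E ::= T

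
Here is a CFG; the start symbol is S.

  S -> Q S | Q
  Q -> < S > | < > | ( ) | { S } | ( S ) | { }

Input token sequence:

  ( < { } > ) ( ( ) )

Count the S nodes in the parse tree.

[S [Q ( [S [Q < [S [Q { }]] >]] )] [S [Q ( [S [Q ( )]] )]]]

5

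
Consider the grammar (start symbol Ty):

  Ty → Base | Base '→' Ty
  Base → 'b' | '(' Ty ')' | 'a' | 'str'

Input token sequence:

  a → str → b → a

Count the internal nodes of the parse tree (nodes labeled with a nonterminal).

8

[Ty [Base a] → [Ty [Base str] → [Ty [Base b] → [Ty [Base a]]]]]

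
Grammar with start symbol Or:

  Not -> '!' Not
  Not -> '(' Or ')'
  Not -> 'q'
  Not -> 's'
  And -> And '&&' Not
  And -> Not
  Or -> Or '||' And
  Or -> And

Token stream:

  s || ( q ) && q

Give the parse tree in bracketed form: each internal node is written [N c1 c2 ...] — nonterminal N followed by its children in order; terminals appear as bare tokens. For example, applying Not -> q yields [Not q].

[Or [Or [And [Not s]]] || [And [And [Not ( [Or [And [Not q]]] )]] && [Not q]]]

Or
Or || And
And || And
Not || And
s || And
s || And && Not
s || Not && Not
s || ( Or ) && Not
s || ( And ) && Not
s || ( Not ) && Not
s || ( q ) && Not
s || ( q ) && q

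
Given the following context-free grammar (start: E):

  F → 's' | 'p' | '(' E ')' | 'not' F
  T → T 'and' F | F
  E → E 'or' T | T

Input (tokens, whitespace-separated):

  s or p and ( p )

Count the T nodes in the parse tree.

4

[E [E [T [F s]]] or [T [T [F p]] and [F ( [E [T [F p]]] )]]]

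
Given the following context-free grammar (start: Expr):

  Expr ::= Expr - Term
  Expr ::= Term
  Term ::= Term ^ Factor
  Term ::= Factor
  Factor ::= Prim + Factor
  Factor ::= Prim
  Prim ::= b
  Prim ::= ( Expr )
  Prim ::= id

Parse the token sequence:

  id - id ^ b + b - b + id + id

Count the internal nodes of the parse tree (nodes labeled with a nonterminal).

21

[Expr [Expr [Expr [Term [Factor [Prim id]]]] - [Term [Term [Factor [Prim id]]] ^ [Factor [Prim b] + [Factor [Prim b]]]]] - [Term [Factor [Prim b] + [Factor [Prim id] + [Factor [Prim id]]]]]]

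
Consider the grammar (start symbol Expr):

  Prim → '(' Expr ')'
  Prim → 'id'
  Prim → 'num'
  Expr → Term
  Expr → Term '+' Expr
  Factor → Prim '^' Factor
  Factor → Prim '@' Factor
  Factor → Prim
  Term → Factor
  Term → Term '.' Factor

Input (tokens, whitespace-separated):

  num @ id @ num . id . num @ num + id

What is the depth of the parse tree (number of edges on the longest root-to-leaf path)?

8

[Expr [Term [Term [Term [Factor [Prim num] @ [Factor [Prim id] @ [Factor [Prim num]]]]] . [Factor [Prim id]]] . [Factor [Prim num] @ [Factor [Prim num]]]] + [Expr [Term [Factor [Prim id]]]]]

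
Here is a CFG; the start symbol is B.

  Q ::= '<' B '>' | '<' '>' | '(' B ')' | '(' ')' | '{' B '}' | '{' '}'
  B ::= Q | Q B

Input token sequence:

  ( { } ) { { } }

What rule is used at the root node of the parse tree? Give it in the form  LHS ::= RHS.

B ::= Q B

[B [Q ( [B [Q { }]] )] [B [Q { [B [Q { }]] }]]]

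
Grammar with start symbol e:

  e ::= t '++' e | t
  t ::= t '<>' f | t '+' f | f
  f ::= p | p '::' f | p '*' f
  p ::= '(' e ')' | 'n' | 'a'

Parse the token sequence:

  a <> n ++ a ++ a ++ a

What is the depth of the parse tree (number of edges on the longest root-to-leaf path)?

[e [t [t [f [p a]]] <> [f [p n]]] ++ [e [t [f [p a]]] ++ [e [t [f [p a]]] ++ [e [t [f [p a]]]]]]]

7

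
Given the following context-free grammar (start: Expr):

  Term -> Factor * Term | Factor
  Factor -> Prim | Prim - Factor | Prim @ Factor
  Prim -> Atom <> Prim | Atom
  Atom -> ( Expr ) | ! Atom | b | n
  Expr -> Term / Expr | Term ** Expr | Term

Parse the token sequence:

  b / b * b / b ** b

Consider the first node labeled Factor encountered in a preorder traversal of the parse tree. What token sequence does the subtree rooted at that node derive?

[Expr [Term [Factor [Prim [Atom b]]]] / [Expr [Term [Factor [Prim [Atom b]]] * [Term [Factor [Prim [Atom b]]]]] / [Expr [Term [Factor [Prim [Atom b]]]] ** [Expr [Term [Factor [Prim [Atom b]]]]]]]]

b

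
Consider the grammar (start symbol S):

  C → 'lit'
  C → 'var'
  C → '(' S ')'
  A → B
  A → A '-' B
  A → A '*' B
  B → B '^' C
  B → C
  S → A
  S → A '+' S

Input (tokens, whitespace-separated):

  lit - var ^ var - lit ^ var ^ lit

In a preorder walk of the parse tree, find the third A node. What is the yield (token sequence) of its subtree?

lit

[S [A [A [A [B [C lit]]] - [B [B [C var]] ^ [C var]]] - [B [B [B [C lit]] ^ [C var]] ^ [C lit]]]]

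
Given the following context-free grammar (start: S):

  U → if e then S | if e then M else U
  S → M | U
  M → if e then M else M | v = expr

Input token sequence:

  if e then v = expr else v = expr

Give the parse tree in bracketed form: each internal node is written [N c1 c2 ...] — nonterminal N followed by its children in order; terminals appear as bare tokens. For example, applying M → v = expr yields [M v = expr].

S
M
if e then M else M
if e then v = expr else M
if e then v = expr else v = expr

[S [M if e then [M v = expr] else [M v = expr]]]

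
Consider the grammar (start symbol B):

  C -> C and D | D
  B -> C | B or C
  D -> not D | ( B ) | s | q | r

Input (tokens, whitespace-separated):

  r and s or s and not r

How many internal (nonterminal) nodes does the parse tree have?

[B [B [C [C [D r]] and [D s]]] or [C [C [D s]] and [D not [D r]]]]

11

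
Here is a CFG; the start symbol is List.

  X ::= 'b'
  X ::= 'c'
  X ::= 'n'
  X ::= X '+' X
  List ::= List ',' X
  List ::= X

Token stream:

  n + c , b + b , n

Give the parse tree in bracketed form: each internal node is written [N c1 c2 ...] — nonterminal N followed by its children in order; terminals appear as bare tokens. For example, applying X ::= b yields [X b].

List
List , X
List , X , X
X , X , X
X + X , X , X
n + X , X , X
n + c , X , X
n + c , X + X , X
n + c , b + X , X
n + c , b + b , X
n + c , b + b , n

[List [List [List [X [X n] + [X c]]] , [X [X b] + [X b]]] , [X n]]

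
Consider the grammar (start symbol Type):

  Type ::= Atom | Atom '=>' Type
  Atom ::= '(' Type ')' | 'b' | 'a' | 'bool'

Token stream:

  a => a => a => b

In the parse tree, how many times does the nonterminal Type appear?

4

[Type [Atom a] => [Type [Atom a] => [Type [Atom a] => [Type [Atom b]]]]]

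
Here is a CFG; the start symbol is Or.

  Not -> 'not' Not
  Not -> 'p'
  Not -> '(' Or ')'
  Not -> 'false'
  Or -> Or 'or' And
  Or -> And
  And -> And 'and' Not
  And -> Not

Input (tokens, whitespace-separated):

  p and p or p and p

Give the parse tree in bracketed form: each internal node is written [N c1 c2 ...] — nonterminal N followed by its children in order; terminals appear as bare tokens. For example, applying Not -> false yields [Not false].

[Or [Or [And [And [Not p]] and [Not p]]] or [And [And [Not p]] and [Not p]]]

Or
Or or And
And or And
And and Not or And
Not and Not or And
p and Not or And
p and p or And
p and p or And and Not
p and p or Not and Not
p and p or p and Not
p and p or p and p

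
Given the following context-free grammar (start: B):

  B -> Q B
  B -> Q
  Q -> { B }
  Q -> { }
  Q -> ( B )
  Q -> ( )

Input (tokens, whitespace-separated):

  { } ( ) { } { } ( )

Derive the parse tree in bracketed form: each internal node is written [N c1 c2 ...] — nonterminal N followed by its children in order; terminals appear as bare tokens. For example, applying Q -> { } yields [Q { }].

[B [Q { }] [B [Q ( )] [B [Q { }] [B [Q { }] [B [Q ( )]]]]]]

B
Q B
{ } B
{ } Q B
{ } ( ) B
{ } ( ) Q B
{ } ( ) { } B
{ } ( ) { } Q B
{ } ( ) { } { } B
{ } ( ) { } { } Q
{ } ( ) { } { } ( )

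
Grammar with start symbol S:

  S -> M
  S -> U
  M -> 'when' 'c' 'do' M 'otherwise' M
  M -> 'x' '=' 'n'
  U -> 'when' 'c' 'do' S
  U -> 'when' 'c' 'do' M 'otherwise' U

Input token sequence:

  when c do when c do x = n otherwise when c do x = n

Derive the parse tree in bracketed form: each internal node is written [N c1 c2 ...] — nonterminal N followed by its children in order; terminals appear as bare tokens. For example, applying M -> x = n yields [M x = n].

[S [U when c do [S [U when c do [M x = n] otherwise [U when c do [S [M x = n]]]]]]]

S
U
when c do S
when c do U
when c do when c do M otherwise U
when c do when c do x = n otherwise U
when c do when c do x = n otherwise when c do S
when c do when c do x = n otherwise when c do M
when c do when c do x = n otherwise when c do x = n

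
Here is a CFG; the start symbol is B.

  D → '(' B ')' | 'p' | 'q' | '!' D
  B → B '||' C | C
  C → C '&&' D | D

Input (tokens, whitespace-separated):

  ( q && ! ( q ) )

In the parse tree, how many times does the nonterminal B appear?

[B [C [D ( [B [C [C [D q]] && [D ! [D ( [B [C [D q]]] )]]]] )]]]

3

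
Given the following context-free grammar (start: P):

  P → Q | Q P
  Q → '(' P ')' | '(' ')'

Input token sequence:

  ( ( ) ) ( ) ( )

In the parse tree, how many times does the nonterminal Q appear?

4

[P [Q ( [P [Q ( )]] )] [P [Q ( )] [P [Q ( )]]]]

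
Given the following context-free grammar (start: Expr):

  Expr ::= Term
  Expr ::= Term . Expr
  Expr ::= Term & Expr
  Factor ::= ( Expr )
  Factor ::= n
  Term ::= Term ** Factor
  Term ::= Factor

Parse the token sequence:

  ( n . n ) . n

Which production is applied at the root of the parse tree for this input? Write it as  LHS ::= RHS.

[Expr [Term [Factor ( [Expr [Term [Factor n]] . [Expr [Term [Factor n]]]] )]] . [Expr [Term [Factor n]]]]

Expr ::= Term . Expr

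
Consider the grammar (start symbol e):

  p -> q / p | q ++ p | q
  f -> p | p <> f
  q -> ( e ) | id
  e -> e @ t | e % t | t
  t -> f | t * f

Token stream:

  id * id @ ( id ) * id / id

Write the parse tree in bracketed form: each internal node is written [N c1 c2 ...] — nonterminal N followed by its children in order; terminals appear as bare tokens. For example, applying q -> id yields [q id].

[e [e [t [t [f [p [q id]]]] * [f [p [q id]]]]] @ [t [t [f [p [q ( [e [t [f [p [q id]]]]] )]]]] * [f [p [q id] / [p [q id]]]]]]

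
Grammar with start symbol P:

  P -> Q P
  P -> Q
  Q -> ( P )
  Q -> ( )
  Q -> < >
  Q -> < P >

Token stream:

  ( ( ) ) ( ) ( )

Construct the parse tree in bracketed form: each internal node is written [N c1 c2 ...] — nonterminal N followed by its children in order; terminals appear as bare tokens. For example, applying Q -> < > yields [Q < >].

[P [Q ( [P [Q ( )]] )] [P [Q ( )] [P [Q ( )]]]]

P
Q P
( P ) P
( Q ) P
( ( ) ) P
( ( ) ) Q P
( ( ) ) ( ) P
( ( ) ) ( ) Q
( ( ) ) ( ) ( )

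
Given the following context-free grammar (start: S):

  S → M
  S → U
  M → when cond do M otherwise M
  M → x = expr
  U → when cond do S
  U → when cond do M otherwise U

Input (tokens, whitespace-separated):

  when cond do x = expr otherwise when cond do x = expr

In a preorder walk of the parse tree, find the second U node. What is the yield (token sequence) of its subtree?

[S [U when cond do [M x = expr] otherwise [U when cond do [S [M x = expr]]]]]

when cond do x = expr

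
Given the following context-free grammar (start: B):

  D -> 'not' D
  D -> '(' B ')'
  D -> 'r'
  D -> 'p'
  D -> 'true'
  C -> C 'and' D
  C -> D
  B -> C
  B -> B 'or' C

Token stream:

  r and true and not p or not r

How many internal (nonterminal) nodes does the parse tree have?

[B [B [C [C [C [D r]] and [D true]] and [D not [D p]]]] or [C [D not [D r]]]]

12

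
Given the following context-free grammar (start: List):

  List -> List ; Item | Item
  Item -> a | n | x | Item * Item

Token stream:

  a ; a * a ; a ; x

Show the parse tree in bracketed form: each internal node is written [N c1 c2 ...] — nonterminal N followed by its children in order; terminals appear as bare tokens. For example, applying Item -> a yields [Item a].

List
List ; Item
List ; Item ; Item
List ; Item ; Item ; Item
Item ; Item ; Item ; Item
a ; Item ; Item ; Item
a ; Item * Item ; Item ; Item
a ; a * Item ; Item ; Item
a ; a * a ; Item ; Item
a ; a * a ; a ; Item
a ; a * a ; a ; x

[List [List [List [List [Item a]] ; [Item [Item a] * [Item a]]] ; [Item a]] ; [Item x]]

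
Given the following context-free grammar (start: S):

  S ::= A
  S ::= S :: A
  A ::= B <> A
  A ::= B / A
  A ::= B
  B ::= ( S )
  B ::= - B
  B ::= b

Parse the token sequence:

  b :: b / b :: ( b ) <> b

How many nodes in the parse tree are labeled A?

[S [S [S [A [B b]]] :: [A [B b] / [A [B b]]]] :: [A [B ( [S [A [B b]]] )] <> [A [B b]]]]

6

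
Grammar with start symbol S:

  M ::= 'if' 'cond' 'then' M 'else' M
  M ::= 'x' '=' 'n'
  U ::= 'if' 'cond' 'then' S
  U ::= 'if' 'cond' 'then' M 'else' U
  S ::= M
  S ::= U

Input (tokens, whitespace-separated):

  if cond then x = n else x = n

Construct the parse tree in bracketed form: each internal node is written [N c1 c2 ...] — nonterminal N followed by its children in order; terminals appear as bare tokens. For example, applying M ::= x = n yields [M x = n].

[S [M if cond then [M x = n] else [M x = n]]]

S
M
if cond then M else M
if cond then x = n else M
if cond then x = n else x = n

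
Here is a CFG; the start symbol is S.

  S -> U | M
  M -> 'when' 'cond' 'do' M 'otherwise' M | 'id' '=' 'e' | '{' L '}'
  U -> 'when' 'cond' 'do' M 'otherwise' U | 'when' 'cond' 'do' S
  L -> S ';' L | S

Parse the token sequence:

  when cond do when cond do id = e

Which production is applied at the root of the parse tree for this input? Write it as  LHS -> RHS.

[S [U when cond do [S [U when cond do [S [M id = e]]]]]]

S -> U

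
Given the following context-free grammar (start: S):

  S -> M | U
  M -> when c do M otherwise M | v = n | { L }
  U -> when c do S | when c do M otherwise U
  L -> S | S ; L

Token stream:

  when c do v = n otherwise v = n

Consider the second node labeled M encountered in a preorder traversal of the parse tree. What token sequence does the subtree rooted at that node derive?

[S [M when c do [M v = n] otherwise [M v = n]]]

v = n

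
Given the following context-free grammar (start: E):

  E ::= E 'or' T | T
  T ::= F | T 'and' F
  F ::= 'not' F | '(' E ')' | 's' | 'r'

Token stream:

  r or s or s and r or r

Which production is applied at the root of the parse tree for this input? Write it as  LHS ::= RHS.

[E [E [E [E [T [F r]]] or [T [F s]]] or [T [T [F s]] and [F r]]] or [T [F r]]]

E ::= E 'or' T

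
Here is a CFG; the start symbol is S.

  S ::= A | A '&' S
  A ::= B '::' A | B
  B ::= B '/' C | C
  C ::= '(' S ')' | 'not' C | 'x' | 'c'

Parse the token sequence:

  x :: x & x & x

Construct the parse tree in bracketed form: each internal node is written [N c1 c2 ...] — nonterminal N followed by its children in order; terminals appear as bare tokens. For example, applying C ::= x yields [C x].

S
A & S
B :: A & S
C :: A & S
x :: A & S
x :: B & S
x :: C & S
x :: x & S
x :: x & A & S
x :: x & B & S
x :: x & C & S
x :: x & x & S
x :: x & x & A
x :: x & x & B
x :: x & x & C
x :: x & x & x

[S [A [B [C x]] :: [A [B [C x]]]] & [S [A [B [C x]]] & [S [A [B [C x]]]]]]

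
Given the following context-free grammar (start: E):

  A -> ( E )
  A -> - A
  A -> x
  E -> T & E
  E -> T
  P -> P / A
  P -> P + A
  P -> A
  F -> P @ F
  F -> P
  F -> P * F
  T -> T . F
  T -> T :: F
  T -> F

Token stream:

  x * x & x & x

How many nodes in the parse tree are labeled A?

4

[E [T [F [P [A x]] * [F [P [A x]]]]] & [E [T [F [P [A x]]]] & [E [T [F [P [A x]]]]]]]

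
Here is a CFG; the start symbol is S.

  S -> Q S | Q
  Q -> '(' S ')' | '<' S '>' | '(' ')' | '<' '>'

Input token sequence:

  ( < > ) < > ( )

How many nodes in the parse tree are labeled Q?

[S [Q ( [S [Q < >]] )] [S [Q < >] [S [Q ( )]]]]

4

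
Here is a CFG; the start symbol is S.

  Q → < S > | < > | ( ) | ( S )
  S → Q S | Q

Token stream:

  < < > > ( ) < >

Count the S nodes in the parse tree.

[S [Q < [S [Q < >]] >] [S [Q ( )] [S [Q < >]]]]

4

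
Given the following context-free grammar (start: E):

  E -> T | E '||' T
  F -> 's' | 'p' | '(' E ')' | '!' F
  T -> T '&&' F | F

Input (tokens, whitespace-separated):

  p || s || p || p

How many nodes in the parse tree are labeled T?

[E [E [E [E [T [F p]]] || [T [F s]]] || [T [F p]]] || [T [F p]]]

4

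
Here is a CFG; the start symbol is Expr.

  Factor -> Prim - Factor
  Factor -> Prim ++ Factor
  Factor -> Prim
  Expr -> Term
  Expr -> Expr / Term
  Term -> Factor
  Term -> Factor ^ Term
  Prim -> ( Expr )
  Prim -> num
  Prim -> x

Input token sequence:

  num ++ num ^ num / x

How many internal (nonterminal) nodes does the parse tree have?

[Expr [Expr [Term [Factor [Prim num] ++ [Factor [Prim num]]] ^ [Term [Factor [Prim num]]]]] / [Term [Factor [Prim x]]]]

13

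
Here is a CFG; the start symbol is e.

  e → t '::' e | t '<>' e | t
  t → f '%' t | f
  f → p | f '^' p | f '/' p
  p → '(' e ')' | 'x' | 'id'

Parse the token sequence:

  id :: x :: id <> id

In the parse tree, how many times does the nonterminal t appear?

4

[e [t [f [p id]]] :: [e [t [f [p x]]] :: [e [t [f [p id]]] <> [e [t [f [p id]]]]]]]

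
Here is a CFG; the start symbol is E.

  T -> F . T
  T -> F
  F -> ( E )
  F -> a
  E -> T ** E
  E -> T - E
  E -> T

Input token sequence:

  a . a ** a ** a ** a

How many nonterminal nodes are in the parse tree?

14

[E [T [F a] . [T [F a]]] ** [E [T [F a]] ** [E [T [F a]] ** [E [T [F a]]]]]]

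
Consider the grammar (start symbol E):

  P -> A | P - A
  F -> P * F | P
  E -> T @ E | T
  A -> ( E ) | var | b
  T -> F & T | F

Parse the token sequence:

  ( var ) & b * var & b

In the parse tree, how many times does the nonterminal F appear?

[E [T [F [P [A ( [E [T [F [P [A var]]]]] )]]] & [T [F [P [A b]] * [F [P [A var]]]] & [T [F [P [A b]]]]]]]

5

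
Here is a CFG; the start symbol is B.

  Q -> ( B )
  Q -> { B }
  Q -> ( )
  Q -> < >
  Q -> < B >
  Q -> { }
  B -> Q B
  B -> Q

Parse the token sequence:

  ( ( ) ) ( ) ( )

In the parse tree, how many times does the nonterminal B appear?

[B [Q ( [B [Q ( )]] )] [B [Q ( )] [B [Q ( )]]]]

4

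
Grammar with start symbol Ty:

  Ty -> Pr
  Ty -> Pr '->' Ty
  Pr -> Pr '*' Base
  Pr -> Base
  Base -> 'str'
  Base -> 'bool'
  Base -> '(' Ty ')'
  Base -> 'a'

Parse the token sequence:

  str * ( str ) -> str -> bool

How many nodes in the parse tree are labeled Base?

[Ty [Pr [Pr [Base str]] * [Base ( [Ty [Pr [Base str]]] )]] -> [Ty [Pr [Base str]] -> [Ty [Pr [Base bool]]]]]

5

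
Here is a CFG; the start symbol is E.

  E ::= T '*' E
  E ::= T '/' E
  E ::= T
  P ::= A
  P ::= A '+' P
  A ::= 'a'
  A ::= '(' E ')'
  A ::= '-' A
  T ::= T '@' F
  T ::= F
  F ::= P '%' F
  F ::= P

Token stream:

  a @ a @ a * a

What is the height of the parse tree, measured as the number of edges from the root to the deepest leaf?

[E [T [T [T [F [P [A a]]]] @ [F [P [A a]]]] @ [F [P [A a]]]] * [E [T [F [P [A a]]]]]]

7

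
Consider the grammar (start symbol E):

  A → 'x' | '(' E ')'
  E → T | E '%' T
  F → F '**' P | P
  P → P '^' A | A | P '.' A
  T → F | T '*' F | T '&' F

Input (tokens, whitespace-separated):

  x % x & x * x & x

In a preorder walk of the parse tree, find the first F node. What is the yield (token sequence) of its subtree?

x

[E [E [T [F [P [A x]]]]] % [T [T [T [T [F [P [A x]]]] & [F [P [A x]]]] * [F [P [A x]]]] & [F [P [A x]]]]]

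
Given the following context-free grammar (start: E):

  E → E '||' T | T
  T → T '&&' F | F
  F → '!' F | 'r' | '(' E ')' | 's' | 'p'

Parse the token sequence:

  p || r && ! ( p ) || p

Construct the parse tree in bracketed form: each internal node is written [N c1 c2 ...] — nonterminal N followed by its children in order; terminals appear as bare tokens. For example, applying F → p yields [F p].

E
E || T
E || T || T
T || T || T
F || T || T
p || T || T
p || T && F || T
p || F && F || T
p || r && F || T
p || r && ! F || T
p || r && ! ( E ) || T
p || r && ! ( T ) || T
p || r && ! ( F ) || T
p || r && ! ( p ) || T
p || r && ! ( p ) || F
p || r && ! ( p ) || p

[E [E [E [T [F p]]] || [T [T [F r]] && [F ! [F ( [E [T [F p]]] )]]]] || [T [F p]]]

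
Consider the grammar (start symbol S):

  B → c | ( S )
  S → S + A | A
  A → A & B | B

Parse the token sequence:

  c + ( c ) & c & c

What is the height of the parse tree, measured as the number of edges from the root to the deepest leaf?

[S [S [A [B c]]] + [A [A [A [B ( [S [A [B c]]] )]] & [B c]] & [B c]]]

8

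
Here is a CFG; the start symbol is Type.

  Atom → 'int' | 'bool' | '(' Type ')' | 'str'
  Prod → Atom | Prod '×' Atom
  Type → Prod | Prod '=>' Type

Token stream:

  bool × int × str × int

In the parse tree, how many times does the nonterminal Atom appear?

[Type [Prod [Prod [Prod [Prod [Atom bool]] × [Atom int]] × [Atom str]] × [Atom int]]]

4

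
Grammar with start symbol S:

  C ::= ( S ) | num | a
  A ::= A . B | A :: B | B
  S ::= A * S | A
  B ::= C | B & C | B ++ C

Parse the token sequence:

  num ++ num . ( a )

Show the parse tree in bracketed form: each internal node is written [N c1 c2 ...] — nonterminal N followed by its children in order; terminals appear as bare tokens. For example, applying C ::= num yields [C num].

S
A
A . B
B . B
B ++ C . B
C ++ C . B
num ++ C . B
num ++ num . B
num ++ num . C
num ++ num . ( S )
num ++ num . ( A )
num ++ num . ( B )
num ++ num . ( C )
num ++ num . ( a )

[S [A [A [B [B [C num]] ++ [C num]]] . [B [C ( [S [A [B [C a]]]] )]]]]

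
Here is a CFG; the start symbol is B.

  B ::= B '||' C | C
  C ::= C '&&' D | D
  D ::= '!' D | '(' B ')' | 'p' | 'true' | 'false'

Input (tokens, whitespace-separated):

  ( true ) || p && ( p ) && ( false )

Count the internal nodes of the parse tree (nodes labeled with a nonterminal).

[B [B [C [D ( [B [C [D true]]] )]]] || [C [C [C [D p]] && [D ( [B [C [D p]]] )]] && [D ( [B [C [D false]]] )]]]

19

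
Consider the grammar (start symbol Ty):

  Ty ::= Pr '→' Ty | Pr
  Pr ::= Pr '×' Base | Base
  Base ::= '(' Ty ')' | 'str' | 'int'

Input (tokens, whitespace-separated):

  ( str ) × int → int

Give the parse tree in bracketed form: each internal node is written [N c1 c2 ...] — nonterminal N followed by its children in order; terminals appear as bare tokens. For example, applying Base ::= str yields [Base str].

[Ty [Pr [Pr [Base ( [Ty [Pr [Base str]]] )]] × [Base int]] → [Ty [Pr [Base int]]]]

Ty
Pr → Ty
Pr × Base → Ty
Base × Base → Ty
( Ty ) × Base → Ty
( Pr ) × Base → Ty
( Base ) × Base → Ty
( str ) × Base → Ty
( str ) × int → Ty
( str ) × int → Pr
( str ) × int → Base
( str ) × int → int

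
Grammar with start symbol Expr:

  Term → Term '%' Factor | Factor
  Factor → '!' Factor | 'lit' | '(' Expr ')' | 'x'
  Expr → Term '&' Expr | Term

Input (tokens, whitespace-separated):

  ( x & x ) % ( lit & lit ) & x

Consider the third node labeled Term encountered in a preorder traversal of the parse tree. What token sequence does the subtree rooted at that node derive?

[Expr [Term [Term [Factor ( [Expr [Term [Factor x]] & [Expr [Term [Factor x]]]] )]] % [Factor ( [Expr [Term [Factor lit]] & [Expr [Term [Factor lit]]]] )]] & [Expr [Term [Factor x]]]]

x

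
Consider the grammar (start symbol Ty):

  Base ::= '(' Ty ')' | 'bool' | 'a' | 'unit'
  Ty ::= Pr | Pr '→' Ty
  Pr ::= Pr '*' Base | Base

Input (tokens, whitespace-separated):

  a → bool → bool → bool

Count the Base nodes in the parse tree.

4

[Ty [Pr [Base a]] → [Ty [Pr [Base bool]] → [Ty [Pr [Base bool]] → [Ty [Pr [Base bool]]]]]]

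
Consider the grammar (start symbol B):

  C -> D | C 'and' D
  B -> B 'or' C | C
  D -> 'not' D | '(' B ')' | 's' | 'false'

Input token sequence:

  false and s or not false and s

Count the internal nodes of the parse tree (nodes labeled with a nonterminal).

11

[B [B [C [C [D false]] and [D s]]] or [C [C [D not [D false]]] and [D s]]]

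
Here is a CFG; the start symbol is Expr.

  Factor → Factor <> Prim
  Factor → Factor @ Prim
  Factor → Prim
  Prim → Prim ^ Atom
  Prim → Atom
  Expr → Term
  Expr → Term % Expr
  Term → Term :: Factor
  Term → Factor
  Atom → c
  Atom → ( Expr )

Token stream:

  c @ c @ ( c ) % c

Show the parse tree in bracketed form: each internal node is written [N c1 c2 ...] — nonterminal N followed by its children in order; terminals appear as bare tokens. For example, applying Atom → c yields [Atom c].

[Expr [Term [Factor [Factor [Factor [Prim [Atom c]]] @ [Prim [Atom c]]] @ [Prim [Atom ( [Expr [Term [Factor [Prim [Atom c]]]]] )]]]] % [Expr [Term [Factor [Prim [Atom c]]]]]]

Expr
Term % Expr
Factor % Expr
Factor @ Prim % Expr
Factor @ Prim @ Prim % Expr
Prim @ Prim @ Prim % Expr
Atom @ Prim @ Prim % Expr
c @ Prim @ Prim % Expr
c @ Atom @ Prim % Expr
c @ c @ Prim % Expr
c @ c @ Atom % Expr
c @ c @ ( Expr ) % Expr
c @ c @ ( Term ) % Expr
c @ c @ ( Factor ) % Expr
c @ c @ ( Prim ) % Expr
c @ c @ ( Atom ) % Expr
c @ c @ ( c ) % Expr
c @ c @ ( c ) % Term
c @ c @ ( c ) % Factor
c @ c @ ( c ) % Prim
c @ c @ ( c ) % Atom
c @ c @ ( c ) % c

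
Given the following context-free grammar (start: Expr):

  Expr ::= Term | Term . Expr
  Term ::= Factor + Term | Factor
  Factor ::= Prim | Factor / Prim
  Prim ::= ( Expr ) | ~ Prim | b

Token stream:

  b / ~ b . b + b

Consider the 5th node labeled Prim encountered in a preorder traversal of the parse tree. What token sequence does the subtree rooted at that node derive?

[Expr [Term [Factor [Factor [Prim b]] / [Prim ~ [Prim b]]]] . [Expr [Term [Factor [Prim b]] + [Term [Factor [Prim b]]]]]]

b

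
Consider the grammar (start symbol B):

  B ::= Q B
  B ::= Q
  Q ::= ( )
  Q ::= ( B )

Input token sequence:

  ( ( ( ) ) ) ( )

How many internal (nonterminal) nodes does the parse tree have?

[B [Q ( [B [Q ( [B [Q ( )]] )]] )] [B [Q ( )]]]

8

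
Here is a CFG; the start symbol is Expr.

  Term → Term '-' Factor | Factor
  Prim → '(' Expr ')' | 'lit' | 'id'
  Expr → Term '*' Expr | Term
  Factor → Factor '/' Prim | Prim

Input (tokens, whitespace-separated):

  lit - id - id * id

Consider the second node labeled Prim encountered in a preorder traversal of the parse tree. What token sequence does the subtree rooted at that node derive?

id

[Expr [Term [Term [Term [Factor [Prim lit]]] - [Factor [Prim id]]] - [Factor [Prim id]]] * [Expr [Term [Factor [Prim id]]]]]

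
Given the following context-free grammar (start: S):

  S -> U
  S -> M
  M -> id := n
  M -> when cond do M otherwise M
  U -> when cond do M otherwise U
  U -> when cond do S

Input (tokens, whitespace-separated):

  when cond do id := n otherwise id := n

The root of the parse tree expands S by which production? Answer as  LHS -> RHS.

S -> M

[S [M when cond do [M id := n] otherwise [M id := n]]]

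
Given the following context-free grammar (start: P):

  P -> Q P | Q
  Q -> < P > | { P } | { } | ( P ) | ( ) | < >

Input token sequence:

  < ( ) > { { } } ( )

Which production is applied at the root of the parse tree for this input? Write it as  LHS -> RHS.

P -> Q P

[P [Q < [P [Q ( )]] >] [P [Q { [P [Q { }]] }] [P [Q ( )]]]]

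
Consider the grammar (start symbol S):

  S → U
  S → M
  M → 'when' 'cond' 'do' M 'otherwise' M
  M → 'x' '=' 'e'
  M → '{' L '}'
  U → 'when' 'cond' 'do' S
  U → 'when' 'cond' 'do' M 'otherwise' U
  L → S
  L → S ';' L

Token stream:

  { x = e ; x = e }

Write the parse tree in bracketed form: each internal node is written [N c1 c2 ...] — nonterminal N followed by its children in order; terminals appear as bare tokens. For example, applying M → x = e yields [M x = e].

[S [M { [L [S [M x = e]] ; [L [S [M x = e]]]] }]]

S
M
{ L }
{ S ; L }
{ M ; L }
{ x = e ; L }
{ x = e ; S }
{ x = e ; M }
{ x = e ; x = e }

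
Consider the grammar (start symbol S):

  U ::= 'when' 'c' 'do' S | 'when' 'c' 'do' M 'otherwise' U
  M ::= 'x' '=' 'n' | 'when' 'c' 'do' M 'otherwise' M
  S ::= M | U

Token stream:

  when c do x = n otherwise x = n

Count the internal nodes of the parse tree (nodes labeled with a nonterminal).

4

[S [M when c do [M x = n] otherwise [M x = n]]]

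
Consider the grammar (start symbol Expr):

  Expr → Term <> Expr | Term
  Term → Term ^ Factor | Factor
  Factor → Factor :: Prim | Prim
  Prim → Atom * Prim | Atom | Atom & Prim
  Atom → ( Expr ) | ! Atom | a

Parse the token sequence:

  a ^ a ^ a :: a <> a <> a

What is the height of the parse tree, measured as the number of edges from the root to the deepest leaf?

[Expr [Term [Term [Term [Factor [Prim [Atom a]]]] ^ [Factor [Prim [Atom a]]]] ^ [Factor [Factor [Prim [Atom a]]] :: [Prim [Atom a]]]] <> [Expr [Term [Factor [Prim [Atom a]]]] <> [Expr [Term [Factor [Prim [Atom a]]]]]]]

7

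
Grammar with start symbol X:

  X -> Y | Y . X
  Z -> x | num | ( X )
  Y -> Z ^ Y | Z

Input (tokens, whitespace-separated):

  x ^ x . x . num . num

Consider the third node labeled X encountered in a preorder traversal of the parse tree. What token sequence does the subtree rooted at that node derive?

[X [Y [Z x] ^ [Y [Z x]]] . [X [Y [Z x]] . [X [Y [Z num]] . [X [Y [Z num]]]]]]

num . num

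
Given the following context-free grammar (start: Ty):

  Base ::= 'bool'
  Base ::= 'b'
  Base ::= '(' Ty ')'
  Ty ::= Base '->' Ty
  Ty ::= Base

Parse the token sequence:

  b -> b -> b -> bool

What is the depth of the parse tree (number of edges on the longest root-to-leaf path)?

[Ty [Base b] -> [Ty [Base b] -> [Ty [Base b] -> [Ty [Base bool]]]]]

5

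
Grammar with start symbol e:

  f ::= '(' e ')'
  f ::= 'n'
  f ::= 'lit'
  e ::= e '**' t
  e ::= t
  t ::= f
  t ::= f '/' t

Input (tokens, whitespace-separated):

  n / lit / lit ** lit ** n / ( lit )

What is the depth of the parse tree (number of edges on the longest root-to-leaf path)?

7

[e [e [e [t [f n] / [t [f lit] / [t [f lit]]]]] ** [t [f lit]]] ** [t [f n] / [t [f ( [e [t [f lit]]] )]]]]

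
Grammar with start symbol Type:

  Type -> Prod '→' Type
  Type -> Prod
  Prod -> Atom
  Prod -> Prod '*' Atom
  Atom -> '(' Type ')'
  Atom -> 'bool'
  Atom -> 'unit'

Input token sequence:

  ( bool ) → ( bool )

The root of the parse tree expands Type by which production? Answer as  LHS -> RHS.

Type -> Prod '→' Type

[Type [Prod [Atom ( [Type [Prod [Atom bool]]] )]] → [Type [Prod [Atom ( [Type [Prod [Atom bool]]] )]]]]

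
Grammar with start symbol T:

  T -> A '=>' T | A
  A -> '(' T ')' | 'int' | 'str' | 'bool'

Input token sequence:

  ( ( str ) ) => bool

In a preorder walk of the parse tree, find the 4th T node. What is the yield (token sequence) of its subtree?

[T [A ( [T [A ( [T [A str]] )]] )] => [T [A bool]]]

bool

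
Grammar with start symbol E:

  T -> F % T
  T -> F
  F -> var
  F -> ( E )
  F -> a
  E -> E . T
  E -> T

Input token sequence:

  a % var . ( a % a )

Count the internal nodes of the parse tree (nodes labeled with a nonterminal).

13

[E [E [T [F a] % [T [F var]]]] . [T [F ( [E [T [F a] % [T [F a]]]] )]]]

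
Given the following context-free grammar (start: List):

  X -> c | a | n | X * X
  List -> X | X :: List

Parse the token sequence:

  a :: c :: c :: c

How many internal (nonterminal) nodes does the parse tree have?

8

[List [X a] :: [List [X c] :: [List [X c] :: [List [X c]]]]]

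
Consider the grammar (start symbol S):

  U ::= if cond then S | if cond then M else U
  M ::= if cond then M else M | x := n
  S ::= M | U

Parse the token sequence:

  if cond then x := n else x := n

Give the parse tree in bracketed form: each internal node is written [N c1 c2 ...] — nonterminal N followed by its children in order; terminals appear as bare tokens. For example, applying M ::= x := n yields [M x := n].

[S [M if cond then [M x := n] else [M x := n]]]

S
M
if cond then M else M
if cond then x := n else M
if cond then x := n else x := n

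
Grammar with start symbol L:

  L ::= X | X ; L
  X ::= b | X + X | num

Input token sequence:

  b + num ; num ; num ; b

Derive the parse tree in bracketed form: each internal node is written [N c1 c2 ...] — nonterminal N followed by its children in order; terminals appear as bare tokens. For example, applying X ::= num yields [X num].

[L [X [X b] + [X num]] ; [L [X num] ; [L [X num] ; [L [X b]]]]]

L
X ; L
X + X ; L
b + X ; L
b + num ; L
b + num ; X ; L
b + num ; num ; L
b + num ; num ; X ; L
b + num ; num ; num ; L
b + num ; num ; num ; X
b + num ; num ; num ; b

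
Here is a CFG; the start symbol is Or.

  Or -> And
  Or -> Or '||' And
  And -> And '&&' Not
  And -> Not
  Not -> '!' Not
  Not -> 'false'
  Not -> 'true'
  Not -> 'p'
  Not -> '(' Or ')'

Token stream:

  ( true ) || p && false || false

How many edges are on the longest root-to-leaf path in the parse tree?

[Or [Or [Or [And [Not ( [Or [And [Not true]]] )]]] || [And [And [Not p]] && [Not false]]] || [And [Not false]]]

8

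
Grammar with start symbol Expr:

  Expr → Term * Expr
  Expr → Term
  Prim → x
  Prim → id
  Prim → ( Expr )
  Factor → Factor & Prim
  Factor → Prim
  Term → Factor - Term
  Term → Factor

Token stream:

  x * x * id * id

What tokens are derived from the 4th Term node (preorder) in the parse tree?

id

[Expr [Term [Factor [Prim x]]] * [Expr [Term [Factor [Prim x]]] * [Expr [Term [Factor [Prim id]]] * [Expr [Term [Factor [Prim id]]]]]]]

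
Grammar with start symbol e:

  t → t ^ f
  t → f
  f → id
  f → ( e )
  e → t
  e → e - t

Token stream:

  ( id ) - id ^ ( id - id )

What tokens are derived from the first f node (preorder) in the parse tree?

( id )

[e [e [t [f ( [e [t [f id]]] )]]] - [t [t [f id]] ^ [f ( [e [e [t [f id]]] - [t [f id]]] )]]]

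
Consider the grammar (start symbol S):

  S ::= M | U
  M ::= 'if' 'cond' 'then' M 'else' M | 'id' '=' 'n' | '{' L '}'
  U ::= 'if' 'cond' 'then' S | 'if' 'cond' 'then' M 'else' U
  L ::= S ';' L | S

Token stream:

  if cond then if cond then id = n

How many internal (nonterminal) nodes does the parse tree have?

[S [U if cond then [S [U if cond then [S [M id = n]]]]]]

6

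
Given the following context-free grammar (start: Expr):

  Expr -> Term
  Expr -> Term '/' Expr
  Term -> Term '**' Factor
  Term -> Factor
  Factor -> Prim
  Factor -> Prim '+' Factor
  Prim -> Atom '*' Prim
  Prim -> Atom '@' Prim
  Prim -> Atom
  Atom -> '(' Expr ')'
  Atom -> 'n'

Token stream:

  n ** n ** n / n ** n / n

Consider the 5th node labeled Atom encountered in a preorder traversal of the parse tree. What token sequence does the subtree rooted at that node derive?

[Expr [Term [Term [Term [Factor [Prim [Atom n]]]] ** [Factor [Prim [Atom n]]]] ** [Factor [Prim [Atom n]]]] / [Expr [Term [Term [Factor [Prim [Atom n]]]] ** [Factor [Prim [Atom n]]]] / [Expr [Term [Factor [Prim [Atom n]]]]]]]

n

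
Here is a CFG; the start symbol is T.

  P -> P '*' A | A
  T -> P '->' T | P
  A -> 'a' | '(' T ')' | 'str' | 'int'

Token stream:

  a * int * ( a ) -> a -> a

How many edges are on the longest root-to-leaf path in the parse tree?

6

[T [P [P [P [A a]] * [A int]] * [A ( [T [P [A a]]] )]] -> [T [P [A a]] -> [T [P [A a]]]]]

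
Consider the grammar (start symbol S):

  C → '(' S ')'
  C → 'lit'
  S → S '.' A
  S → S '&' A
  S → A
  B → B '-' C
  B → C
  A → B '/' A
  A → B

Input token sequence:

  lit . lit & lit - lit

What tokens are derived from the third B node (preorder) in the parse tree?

lit - lit

[S [S [S [A [B [C lit]]]] . [A [B [C lit]]]] & [A [B [B [C lit]] - [C lit]]]]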